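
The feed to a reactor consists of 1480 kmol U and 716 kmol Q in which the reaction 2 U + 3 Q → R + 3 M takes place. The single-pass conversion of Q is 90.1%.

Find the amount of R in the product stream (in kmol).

Q reacted = 0.901 × 716 = 645.1 kmol; ν_Q = −3, so ξ = 645.1/3 = 215 kmol.
Outlet amounts (n = n₀ + ν ξ):
  U: 1480 − 2(215) = 1050
  Q: 716 − 3(215) = 70.88
  R: 0 + 1(215) = 215
  M: 0 + 3(215) = 645.1

215 kmol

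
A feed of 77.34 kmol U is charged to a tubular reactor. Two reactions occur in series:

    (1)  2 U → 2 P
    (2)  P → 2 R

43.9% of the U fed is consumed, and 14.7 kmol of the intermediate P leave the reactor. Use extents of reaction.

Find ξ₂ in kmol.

ξ₂ = 19.3 kmol

Conversion of U: U consumed = 2ξ₁ = 0.439 × 77.34 → ξ₁ = 16.98 kmol.
P balance: n_P = 0 + 2ξ₁ − 1ξ₂ = 14.7 → ξ₂ = (2·16.98 − 14.7)/1 = 19.25 kmol.
Outlet amounts (n = n₀ + Σ ν·ξ):
  U: 77.34 − 2(16.98) = 43.39
  P: 0 + 2(16.98) − 1(19.25) = 14.7
  R: 0 + 2(19.25) = 38.5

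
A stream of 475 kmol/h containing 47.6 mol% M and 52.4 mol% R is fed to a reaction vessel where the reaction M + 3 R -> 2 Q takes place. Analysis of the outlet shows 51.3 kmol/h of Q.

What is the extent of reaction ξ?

For Q: n = n₀ + 2ξ → 51.3 = 0 + 2ξ, giving ξ = 25.65 kmol/h.
Outlet amounts (n = n₀ + ν ξ):
  M: 226.1 − 1(25.65) = 200.4
  R: 248.9 − 3(25.65) = 172
  Q: 0 + 2(25.65) = 51.3

ξ = 25.6 kmol/h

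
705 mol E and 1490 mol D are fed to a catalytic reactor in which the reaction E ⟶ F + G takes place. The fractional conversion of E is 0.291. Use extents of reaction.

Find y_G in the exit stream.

E reacted = 0.291 × 705 = 205.2 mol; ν_E = −1, so ξ = 205.2/1 = 205.2 mol.
Outlet amounts (n = n₀ + ν ξ):
  E: 705 − 1(205.2) = 499.8
  F: 0 + 1(205.2) = 205.2
  G: 0 + 1(205.2) = 205.2
  D: 1490 (inert)
Total out = 2400 mol; y_G = 205.2 / 2400 = 0.08548.

0.0855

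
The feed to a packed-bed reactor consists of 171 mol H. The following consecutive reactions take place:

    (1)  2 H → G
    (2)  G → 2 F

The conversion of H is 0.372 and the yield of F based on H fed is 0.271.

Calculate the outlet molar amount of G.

8.64 mol

Conversion of H: H consumed = 2ξ₁ = 0.372 × 171 → ξ₁ = 31.81 mol.
Yield of F: 2ξ₂ / 171 = 0.271 → ξ₂ = 23.17 mol.
Outlet amounts (n = n₀ + Σ ν·ξ):
  H: 171 − 2(31.81) = 107.4
  G: 0 + 1(31.81) − 1(23.17) = 8.636
  F: 0 + 2(23.17) = 46.34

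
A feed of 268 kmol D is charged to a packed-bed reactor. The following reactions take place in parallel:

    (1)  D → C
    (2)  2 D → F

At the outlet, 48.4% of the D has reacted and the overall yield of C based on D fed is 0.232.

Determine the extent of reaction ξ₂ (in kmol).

ξ₂ = 33.8 kmol

Yield of C: 1ξ₁ / 268 = 0.232 → ξ₁ = 62.18 kmol.
Conversion of D: 1ξ₁ + 2ξ₂ = 0.484 × 268 = 129.7 → ξ₂ = 33.77 kmol.
Outlet amounts (n = n₀ + Σ ν·ξ):
  D: 268 − 1(62.18) − 2(33.77) = 138.3
  C: 0 + 1(62.18) = 62.18
  F: 0 + 1(33.77) = 33.77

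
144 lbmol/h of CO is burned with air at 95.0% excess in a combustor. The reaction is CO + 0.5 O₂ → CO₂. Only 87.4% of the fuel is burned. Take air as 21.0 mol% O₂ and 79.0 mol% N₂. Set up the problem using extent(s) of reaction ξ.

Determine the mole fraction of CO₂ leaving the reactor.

0.168

Stoichiometric O₂ = 0.5 × 144 = 72 lbmol/h; O₂ fed = 72 × 1.950 = 140.4 lbmol/h.
N₂ fed = 140.4 × 79/21 = 528.2 lbmol/h.
Fuel reacted = 0.874 × 144 → ξ = 125.9 lbmol/h.
Outlet (n = n₀ + ν ξ):
  CO: 144 − 1(125.9) = 18.14
  O₂: 140.4 − 0.5(125.9) = 77.47
  N₂: 528.2 (inert)
  CO₂: 0 + 1(125.9) = 125.9
Total out = 749.6 lbmol/h; y_CO₂ = 125.9 / 749.6 = 0.1679.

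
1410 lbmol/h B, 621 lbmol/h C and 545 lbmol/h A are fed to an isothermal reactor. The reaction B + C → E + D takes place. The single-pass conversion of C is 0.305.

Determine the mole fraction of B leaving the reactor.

C reacted = 0.305 × 621 = 189.4 lbmol/h; ν_C = −1, so ξ = 189.4/1 = 189.4 lbmol/h.
Outlet amounts (n = n₀ + ν ξ):
  B: 1410 − 1(189.4) = 1221
  C: 621 − 1(189.4) = 431.6
  E: 0 + 1(189.4) = 189.4
  D: 0 + 1(189.4) = 189.4
  A: 545 (inert)
Total out = 2576 lbmol/h; y_B = 1221 / 2576 = 0.4738.

0.474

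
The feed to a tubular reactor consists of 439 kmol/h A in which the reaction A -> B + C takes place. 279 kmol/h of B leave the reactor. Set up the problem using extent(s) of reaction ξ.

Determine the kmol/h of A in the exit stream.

For B: n = n₀ + 1ξ → 279 = 0 + 1ξ, giving ξ = 279 kmol/h.
Outlet amounts (n = n₀ + ν ξ):
  A: 439 − 1(279) = 160
  B: 0 + 1(279) = 279
  C: 0 + 1(279) = 279

160 kmol/h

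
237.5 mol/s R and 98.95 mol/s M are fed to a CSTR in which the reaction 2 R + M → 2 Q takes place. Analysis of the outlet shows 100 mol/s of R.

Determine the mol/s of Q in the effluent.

For R: n = n₀ − 2ξ → 100 = 237.5 − 2ξ, giving ξ = 68.75 mol/s.
Outlet amounts (n = n₀ + ν ξ):
  R: 237.5 − 2(68.75) = 100
  M: 98.95 − 1(68.75) = 30.2
  Q: 0 + 2(68.75) = 137.5

138 mol/s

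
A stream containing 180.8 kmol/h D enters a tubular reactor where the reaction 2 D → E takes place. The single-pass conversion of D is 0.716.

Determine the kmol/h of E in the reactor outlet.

D reacted = 0.716 × 180.8 = 129.5 kmol/h; ν_D = −2, so ξ = 129.5/2 = 64.73 kmol/h.
Outlet amounts (n = n₀ + ν ξ):
  D: 180.8 − 2(64.73) = 51.35
  E: 0 + 1(64.73) = 64.73

64.7 kmol/h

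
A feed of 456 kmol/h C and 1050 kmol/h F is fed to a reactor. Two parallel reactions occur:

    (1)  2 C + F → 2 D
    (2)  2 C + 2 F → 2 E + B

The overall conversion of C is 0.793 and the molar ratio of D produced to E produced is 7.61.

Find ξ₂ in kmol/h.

ξ₂ = 21 kmol/h

Conversion of C: C consumed = 0.793 × 456 = 361.6 kmol/h = 2ξ₁ + 2ξ₂.
Selectivity: 2ξ₁ / (2ξ₂) = 7.61 → ξ₁ = 7.61 ξ₂.
Substitute: (2·7.61 + 2) ξ₂ = 361.6 → ξ₂ = 21 kmol/h, ξ₁ = 159.8 kmol/h.
Outlet amounts (n = n₀ + Σ ν·ξ):
  C: 456 − 2(159.8) − 2(21) = 94.39
  F: 1050 − 1(159.8) − 2(21) = 848.2
  D: 0 + 2(159.8) = 319.6
  E: 0 + 2(21) = 42
  B: 0 + 1(21) = 21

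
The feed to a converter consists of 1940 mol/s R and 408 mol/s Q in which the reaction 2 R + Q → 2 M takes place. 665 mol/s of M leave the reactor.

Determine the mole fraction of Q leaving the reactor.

For M: n = n₀ + 2ξ → 665 = 0 + 2ξ, giving ξ = 332.5 mol/s.
Outlet amounts (n = n₀ + ν ξ):
  R: 1940 − 2(332.5) = 1275
  Q: 408 − 1(332.5) = 75.5
  M: 0 + 2(332.5) = 665
Total out = 2016 mol/s; y_Q = 75.5 / 2016 = 0.03746.

0.0375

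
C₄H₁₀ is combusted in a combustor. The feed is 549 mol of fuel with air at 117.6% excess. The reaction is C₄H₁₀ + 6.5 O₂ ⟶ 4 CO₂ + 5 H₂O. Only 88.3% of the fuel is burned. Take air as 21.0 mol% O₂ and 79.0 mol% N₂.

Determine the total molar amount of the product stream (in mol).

Stoichiometric O₂ = 6.5 × 549 = 3568 mol; O₂ fed = 3568 × 2.176 = 7765 mol.
N₂ fed = 7765 × 79/21 = 29210 mol.
Fuel reacted = 0.883 × 549 → ξ = 484.8 mol.
Outlet (n = n₀ + ν ξ):
  C₄H₁₀: 549 − 1(484.8) = 64.23
  O₂: 7765 − 6.5(484.8) = 4614
  N₂: 29210 (inert)
  CO₂: 0 + 4(484.8) = 1939
  H₂O: 0 + 5(484.8) = 2424
Total out = 64.23 + 4614 + 29210 + 1939 + 2424 = 38250 mol.

38300 mol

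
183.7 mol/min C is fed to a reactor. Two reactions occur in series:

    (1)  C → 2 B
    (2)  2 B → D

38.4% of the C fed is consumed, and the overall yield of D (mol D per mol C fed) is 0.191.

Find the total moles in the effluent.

219 mol/min

Conversion of C: C consumed = 1ξ₁ = 0.384 × 183.7 → ξ₁ = 70.54 mol/min.
Yield of D: 1ξ₂ / 183.7 = 0.191 → ξ₂ = 35.09 mol/min.
Outlet amounts (n = n₀ + Σ ν·ξ):
  C: 183.7 − 1(70.54) = 113.2
  B: 0 + 2(70.54) − 2(35.09) = 70.91
  D: 0 + 1(35.09) = 35.09
Total out = 113.2 + 70.91 + 35.09 = 219.2 mol/min.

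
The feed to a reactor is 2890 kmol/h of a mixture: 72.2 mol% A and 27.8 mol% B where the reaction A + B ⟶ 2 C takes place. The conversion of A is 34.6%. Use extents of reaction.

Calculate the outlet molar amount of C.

A reacted = 0.346 × 2087 = 722 kmol/h; ν_A = −1, so ξ = 722/1 = 722 kmol/h.
Outlet amounts (n = n₀ + ν ξ):
  A: 2087 − 1(722) = 1365
  B: 803.4 − 1(722) = 81.46
  C: 0 + 2(722) = 1444

1440 kmol/h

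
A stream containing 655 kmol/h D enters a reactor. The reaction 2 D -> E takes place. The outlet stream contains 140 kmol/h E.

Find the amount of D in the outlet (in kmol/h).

For E: n = n₀ + 1ξ → 140 = 0 + 1ξ, giving ξ = 140 kmol/h.
Outlet amounts (n = n₀ + ν ξ):
  D: 655 − 2(140) = 375
  E: 0 + 1(140) = 140

375 kmol/h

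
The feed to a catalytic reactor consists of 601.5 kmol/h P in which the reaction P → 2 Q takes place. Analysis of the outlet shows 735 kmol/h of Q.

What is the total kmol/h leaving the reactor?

For Q: n = n₀ + 2ξ → 735 = 0 + 2ξ, giving ξ = 367.5 kmol/h.
Outlet amounts (n = n₀ + ν ξ):
  P: 601.5 − 1(367.5) = 234
  Q: 0 + 2(367.5) = 735
Total out = 234 + 735 = 969 kmol/h.

969 kmol/h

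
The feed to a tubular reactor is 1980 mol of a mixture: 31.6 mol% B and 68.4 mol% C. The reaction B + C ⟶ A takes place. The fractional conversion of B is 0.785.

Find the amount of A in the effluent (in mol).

B reacted = 0.785 × 625.7 = 491.2 mol; ν_B = −1, so ξ = 491.2/1 = 491.2 mol.
Outlet amounts (n = n₀ + ν ξ):
  B: 625.7 − 1(491.2) = 134.5
  C: 1354 − 1(491.2) = 863.2
  A: 0 + 1(491.2) = 491.2

491 mol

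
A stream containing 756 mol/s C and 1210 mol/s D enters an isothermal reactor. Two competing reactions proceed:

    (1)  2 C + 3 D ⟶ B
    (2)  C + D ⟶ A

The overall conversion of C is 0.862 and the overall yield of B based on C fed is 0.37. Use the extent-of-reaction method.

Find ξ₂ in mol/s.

ξ₂ = 92.2 mol/s

Yield of B: 1ξ₁ / 756 = 0.37 → ξ₁ = 279.7 mol/s.
Conversion of C: 2ξ₁ + 1ξ₂ = 0.862 × 756 = 651.7 → ξ₂ = 92.23 mol/s.
Outlet amounts (n = n₀ + Σ ν·ξ):
  C: 756 − 2(279.7) − 1(92.23) = 104.3
  D: 1210 − 3(279.7) − 1(92.23) = 278.6
  B: 0 + 1(279.7) = 279.7
  A: 0 + 1(92.23) = 92.23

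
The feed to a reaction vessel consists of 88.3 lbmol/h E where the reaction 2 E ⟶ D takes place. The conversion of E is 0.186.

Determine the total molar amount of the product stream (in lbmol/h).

80.1 lbmol/h

E reacted = 0.186 × 88.3 = 16.42 lbmol/h; ν_E = −2, so ξ = 16.42/2 = 8.212 lbmol/h.
Outlet amounts (n = n₀ + ν ξ):
  E: 88.3 − 2(8.212) = 71.88
  D: 0 + 1(8.212) = 8.212
Total out = 71.88 + 8.212 = 80.09 lbmol/h.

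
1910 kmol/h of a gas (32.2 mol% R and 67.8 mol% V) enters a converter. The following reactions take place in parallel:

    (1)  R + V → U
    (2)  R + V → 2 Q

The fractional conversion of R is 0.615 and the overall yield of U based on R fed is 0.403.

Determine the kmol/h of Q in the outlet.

261 kmol/h

Yield of U: 1ξ₁ / 615 = 0.403 → ξ₁ = 247.9 kmol/h.
Conversion of R: 1ξ₁ + 1ξ₂ = 0.615 × 615 = 378.2 → ξ₂ = 130.4 kmol/h.
Outlet amounts (n = n₀ + Σ ν·ξ):
  R: 615 − 1(247.9) − 1(130.4) = 236.8
  V: 1295 − 1(247.9) − 1(130.4) = 916.7
  U: 0 + 1(247.9) = 247.9
  Q: 0 + 2(130.4) = 260.8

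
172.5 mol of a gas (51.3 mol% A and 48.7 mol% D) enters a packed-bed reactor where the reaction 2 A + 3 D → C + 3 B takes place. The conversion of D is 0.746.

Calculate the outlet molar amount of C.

20.9 mol

D reacted = 0.746 × 84.01 = 62.67 mol; ν_D = −3, so ξ = 62.67/3 = 20.89 mol.
Outlet amounts (n = n₀ + ν ξ):
  A: 88.49 − 2(20.89) = 46.71
  D: 84.01 − 3(20.89) = 21.34
  C: 0 + 1(20.89) = 20.89
  B: 0 + 3(20.89) = 62.67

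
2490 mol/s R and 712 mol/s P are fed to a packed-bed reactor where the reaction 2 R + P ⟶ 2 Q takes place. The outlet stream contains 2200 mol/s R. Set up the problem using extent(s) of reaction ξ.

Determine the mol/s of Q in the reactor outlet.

290 mol/s

For R: n = n₀ − 2ξ → 2200 = 2490 − 2ξ, giving ξ = 145 mol/s.
Outlet amounts (n = n₀ + ν ξ):
  R: 2490 − 2(145) = 2200
  P: 712 − 1(145) = 567
  Q: 0 + 2(145) = 290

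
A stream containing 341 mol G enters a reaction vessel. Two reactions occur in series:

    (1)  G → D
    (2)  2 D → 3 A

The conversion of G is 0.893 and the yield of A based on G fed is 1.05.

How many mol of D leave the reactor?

Conversion of G: G consumed = 1ξ₁ = 0.893 × 341 → ξ₁ = 304.5 mol.
Yield of A: 3ξ₂ / 341 = 1.05 → ξ₂ = 119.4 mol.
Outlet amounts (n = n₀ + Σ ν·ξ):
  G: 341 − 1(304.5) = 36.49
  D: 0 + 1(304.5) − 2(119.4) = 65.81
  A: 0 + 3(119.4) = 358.1

65.8 mol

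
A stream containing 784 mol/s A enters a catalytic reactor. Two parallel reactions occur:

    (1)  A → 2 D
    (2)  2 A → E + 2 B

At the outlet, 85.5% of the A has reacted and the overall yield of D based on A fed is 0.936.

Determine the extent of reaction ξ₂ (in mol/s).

Yield of D: 2ξ₁ / 784 = 0.936 → ξ₁ = 366.9 mol/s.
Conversion of A: 1ξ₁ + 2ξ₂ = 0.855 × 784 = 670.3 → ξ₂ = 151.7 mol/s.
Outlet amounts (n = n₀ + Σ ν·ξ):
  A: 784 − 1(366.9) − 2(151.7) = 113.7
  D: 0 + 2(366.9) = 733.8
  E: 0 + 1(151.7) = 151.7
  B: 0 + 2(151.7) = 303.4

ξ₂ = 152 mol/s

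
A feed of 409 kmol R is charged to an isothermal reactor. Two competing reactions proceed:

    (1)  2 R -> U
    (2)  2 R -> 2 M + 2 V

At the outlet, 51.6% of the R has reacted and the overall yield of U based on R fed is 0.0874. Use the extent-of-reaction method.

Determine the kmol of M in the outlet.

140 kmol

Yield of U: 1ξ₁ / 409 = 0.0874 → ξ₁ = 35.75 kmol.
Conversion of R: 2ξ₁ + 2ξ₂ = 0.516 × 409 = 211 → ξ₂ = 69.78 kmol.
Outlet amounts (n = n₀ + Σ ν·ξ):
  R: 409 − 2(35.75) − 2(69.78) = 198
  U: 0 + 1(35.75) = 35.75
  M: 0 + 2(69.78) = 139.6
  V: 0 + 2(69.78) = 139.6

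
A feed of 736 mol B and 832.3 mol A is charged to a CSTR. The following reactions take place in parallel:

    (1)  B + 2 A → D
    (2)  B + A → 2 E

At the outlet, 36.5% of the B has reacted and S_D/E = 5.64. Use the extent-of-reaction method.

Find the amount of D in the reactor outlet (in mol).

Conversion of B: B consumed = 0.365 × 736 = 268.6 mol = 1ξ₁ + 1ξ₂.
Selectivity: 1ξ₁ / (2ξ₂) = 5.64 → ξ₁ = 11.28 ξ₂.
Substitute: (1·11.28 + 1) ξ₂ = 268.6 → ξ₂ = 21.88 mol, ξ₁ = 246.8 mol.
Outlet amounts (n = n₀ + Σ ν·ξ):
  B: 736 − 1(246.8) − 1(21.88) = 467.4
  A: 832.3 − 2(246.8) − 1(21.88) = 316.9
  D: 0 + 1(246.8) = 246.8
  E: 0 + 2(21.88) = 43.75

247 mol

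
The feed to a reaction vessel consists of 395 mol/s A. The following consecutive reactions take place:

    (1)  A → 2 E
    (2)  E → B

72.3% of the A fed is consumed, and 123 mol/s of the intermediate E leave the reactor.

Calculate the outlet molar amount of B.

Conversion of A: A consumed = 1ξ₁ = 0.723 × 395 → ξ₁ = 285.6 mol/s.
E balance: n_E = 0 + 2ξ₁ − 1ξ₂ = 123 → ξ₂ = (2·285.6 − 123)/1 = 448.2 mol/s.
Outlet amounts (n = n₀ + Σ ν·ξ):
  A: 395 − 1(285.6) = 109.4
  E: 0 + 2(285.6) − 1(448.2) = 123
  B: 0 + 1(448.2) = 448.2

448 mol/s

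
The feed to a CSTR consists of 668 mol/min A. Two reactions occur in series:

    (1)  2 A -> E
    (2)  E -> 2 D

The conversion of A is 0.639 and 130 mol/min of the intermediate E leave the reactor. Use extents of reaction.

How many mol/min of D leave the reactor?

Conversion of A: A consumed = 2ξ₁ = 0.639 × 668 → ξ₁ = 213.4 mol/min.
E balance: n_E = 0 + 1ξ₁ − 1ξ₂ = 130 → ξ₂ = (1·213.4 − 130)/1 = 83.43 mol/min.
Outlet amounts (n = n₀ + Σ ν·ξ):
  A: 668 − 2(213.4) = 241.1
  E: 0 + 1(213.4) − 1(83.43) = 130
  D: 0 + 2(83.43) = 166.9

167 mol/min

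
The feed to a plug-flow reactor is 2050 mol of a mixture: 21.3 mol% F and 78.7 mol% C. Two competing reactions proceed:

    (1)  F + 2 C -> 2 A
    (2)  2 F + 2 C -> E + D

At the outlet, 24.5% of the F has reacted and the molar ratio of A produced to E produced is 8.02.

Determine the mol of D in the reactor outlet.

Conversion of F: F consumed = 0.245 × 436.6 = 107 mol = 1ξ₁ + 2ξ₂.
Selectivity: 2ξ₁ / (1ξ₂) = 8.02 → ξ₁ = 4.01 ξ₂.
Substitute: (1·4.01 + 2) ξ₂ = 107 → ξ₂ = 17.8 mol, ξ₁ = 71.38 mol.
Outlet amounts (n = n₀ + Σ ν·ξ):
  F: 436.6 − 1(71.38) − 2(17.8) = 329.7
  C: 1613 − 2(71.38) − 2(17.8) = 1435
  A: 0 + 2(71.38) = 142.8
  E: 0 + 1(17.8) = 17.8
  D: 0 + 1(17.8) = 17.8

17.8 mol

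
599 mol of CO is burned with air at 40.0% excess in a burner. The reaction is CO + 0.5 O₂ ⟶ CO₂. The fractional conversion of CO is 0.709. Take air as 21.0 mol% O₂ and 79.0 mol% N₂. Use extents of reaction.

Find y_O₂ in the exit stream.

Stoichiometric O₂ = 0.5 × 599 = 299.5 mol; O₂ fed = 299.5 × 1.400 = 419.3 mol.
N₂ fed = 419.3 × 79/21 = 1577 mol.
Fuel reacted = 0.709 × 599 → ξ = 424.7 mol.
Outlet (n = n₀ + ν ξ):
  CO: 599 − 1(424.7) = 174.3
  O₂: 419.3 − 0.5(424.7) = 207
  N₂: 1577 (inert)
  CO₂: 0 + 1(424.7) = 424.7
Total out = 2383 mol; y_O₂ = 207 / 2383 = 0.08683.

0.0868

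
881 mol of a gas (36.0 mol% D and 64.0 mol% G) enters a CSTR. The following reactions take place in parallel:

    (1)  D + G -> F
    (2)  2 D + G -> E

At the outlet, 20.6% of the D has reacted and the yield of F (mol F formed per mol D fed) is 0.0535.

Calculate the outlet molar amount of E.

Yield of F: 1ξ₁ / 317.2 = 0.0535 → ξ₁ = 16.97 mol.
Conversion of D: 1ξ₁ + 2ξ₂ = 0.206 × 317.2 = 65.33 → ξ₂ = 24.18 mol.
Outlet amounts (n = n₀ + Σ ν·ξ):
  D: 317.2 − 1(16.97) − 2(24.18) = 251.8
  G: 563.8 − 1(16.97) − 1(24.18) = 522.7
  F: 0 + 1(16.97) = 16.97
  E: 0 + 1(24.18) = 24.18

24.2 mol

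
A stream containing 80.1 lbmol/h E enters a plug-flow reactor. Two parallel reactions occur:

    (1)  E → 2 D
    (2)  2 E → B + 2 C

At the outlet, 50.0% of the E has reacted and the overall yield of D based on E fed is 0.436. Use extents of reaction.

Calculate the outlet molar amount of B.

11.3 lbmol/h

Yield of D: 2ξ₁ / 80.1 = 0.436 → ξ₁ = 17.46 lbmol/h.
Conversion of E: 1ξ₁ + 2ξ₂ = 0.5 × 80.1 = 40.05 → ξ₂ = 11.29 lbmol/h.
Outlet amounts (n = n₀ + Σ ν·ξ):
  E: 80.1 − 1(17.46) − 2(11.29) = 40.05
  D: 0 + 2(17.46) = 34.92
  B: 0 + 1(11.29) = 11.29
  C: 0 + 2(11.29) = 22.59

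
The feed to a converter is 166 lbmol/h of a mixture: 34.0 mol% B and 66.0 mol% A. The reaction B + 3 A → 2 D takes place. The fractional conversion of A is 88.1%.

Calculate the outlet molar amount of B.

24.3 lbmol/h

A reacted = 0.881 × 109.6 = 96.52 lbmol/h; ν_A = −3, so ξ = 96.52/3 = 32.17 lbmol/h.
Outlet amounts (n = n₀ + ν ξ):
  B: 56.44 − 1(32.17) = 24.27
  A: 109.6 − 3(32.17) = 13.04
  D: 0 + 2(32.17) = 64.35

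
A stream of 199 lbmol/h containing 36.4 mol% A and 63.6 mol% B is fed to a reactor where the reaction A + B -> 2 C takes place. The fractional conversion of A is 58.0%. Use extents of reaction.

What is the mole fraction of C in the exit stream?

A reacted = 0.58 × 72.44 = 42.01 lbmol/h; ν_A = −1, so ξ = 42.01/1 = 42.01 lbmol/h.
Outlet amounts (n = n₀ + ν ξ):
  A: 72.44 − 1(42.01) = 30.42
  B: 126.6 − 1(42.01) = 84.55
  C: 0 + 2(42.01) = 84.03
Total out = 199 lbmol/h; y_C = 84.03 / 199 = 0.4222.

0.422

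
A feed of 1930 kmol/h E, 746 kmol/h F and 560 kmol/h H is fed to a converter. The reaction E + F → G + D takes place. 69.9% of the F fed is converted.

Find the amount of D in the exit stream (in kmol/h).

521 kmol/h

F reacted = 0.699 × 746 = 521.5 kmol/h; ν_F = −1, so ξ = 521.5/1 = 521.5 kmol/h.
Outlet amounts (n = n₀ + ν ξ):
  E: 1930 − 1(521.5) = 1409
  F: 746 − 1(521.5) = 224.5
  G: 0 + 1(521.5) = 521.5
  D: 0 + 1(521.5) = 521.5
  H: 560 (inert)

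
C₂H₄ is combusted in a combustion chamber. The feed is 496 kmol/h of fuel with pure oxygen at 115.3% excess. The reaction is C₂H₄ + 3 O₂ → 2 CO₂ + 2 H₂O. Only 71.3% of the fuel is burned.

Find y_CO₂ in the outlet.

Stoichiometric O₂ = 3 × 496 = 1488 kmol/h; O₂ fed = 1488 × 2.153 = 3204 kmol/h.
Fuel reacted = 0.713 × 496 → ξ = 353.6 kmol/h.
Outlet (n = n₀ + ν ξ):
  C₂H₄: 496 − 1(353.6) = 142.4
  O₂: 3204 − 3(353.6) = 2143
  CO₂: 0 + 2(353.6) = 707.3
  H₂O: 0 + 2(353.6) = 707.3
Total out = 3700 kmol/h; y_CO₂ = 707.3 / 3700 = 0.1912.

0.191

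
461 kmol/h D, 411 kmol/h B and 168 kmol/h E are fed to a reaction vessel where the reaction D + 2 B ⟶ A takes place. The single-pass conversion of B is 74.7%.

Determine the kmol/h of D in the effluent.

B reacted = 0.747 × 411 = 307 kmol/h; ν_B = −2, so ξ = 307/2 = 153.5 kmol/h.
Outlet amounts (n = n₀ + ν ξ):
  D: 461 − 1(153.5) = 307.5
  B: 411 − 2(153.5) = 104
  A: 0 + 1(153.5) = 153.5
  E: 168 (inert)

307 kmol/h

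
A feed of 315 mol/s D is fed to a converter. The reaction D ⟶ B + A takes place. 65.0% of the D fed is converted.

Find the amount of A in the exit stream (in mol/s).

D reacted = 0.65 × 315 = 204.8 mol/s; ν_D = −1, so ξ = 204.8/1 = 204.8 mol/s.
Outlet amounts (n = n₀ + ν ξ):
  D: 315 − 1(204.8) = 110.2
  B: 0 + 1(204.8) = 204.8
  A: 0 + 1(204.8) = 204.8

205 mol/s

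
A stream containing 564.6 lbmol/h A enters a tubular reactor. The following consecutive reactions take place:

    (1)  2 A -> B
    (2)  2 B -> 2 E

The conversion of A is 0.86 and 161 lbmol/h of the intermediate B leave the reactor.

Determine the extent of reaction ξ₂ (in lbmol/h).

ξ₂ = 40.9 lbmol/h

Conversion of A: A consumed = 2ξ₁ = 0.86 × 564.6 → ξ₁ = 242.8 lbmol/h.
B balance: n_B = 0 + 1ξ₁ − 2ξ₂ = 161 → ξ₂ = (1·242.8 − 161)/2 = 40.89 lbmol/h.
Outlet amounts (n = n₀ + Σ ν·ξ):
  A: 564.6 − 2(242.8) = 79.04
  B: 0 + 1(242.8) − 2(40.89) = 161
  E: 0 + 2(40.89) = 81.78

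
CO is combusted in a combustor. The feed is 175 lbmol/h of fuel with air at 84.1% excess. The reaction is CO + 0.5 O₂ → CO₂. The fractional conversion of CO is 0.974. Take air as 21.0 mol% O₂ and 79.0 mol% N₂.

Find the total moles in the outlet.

857 lbmol/h

Stoichiometric O₂ = 0.5 × 175 = 87.5 lbmol/h; O₂ fed = 87.5 × 1.841 = 161.1 lbmol/h.
N₂ fed = 161.1 × 79/21 = 606 lbmol/h.
Fuel reacted = 0.974 × 175 → ξ = 170.4 lbmol/h.
Outlet (n = n₀ + ν ξ):
  CO: 175 − 1(170.4) = 4.55
  O₂: 161.1 − 0.5(170.4) = 75.86
  N₂: 606 (inert)
  CO₂: 0 + 1(170.4) = 170.4
Total out = 4.55 + 75.86 + 606 + 170.4 = 856.9 lbmol/h.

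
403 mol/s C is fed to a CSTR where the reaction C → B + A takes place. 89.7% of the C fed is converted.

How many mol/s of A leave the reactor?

C reacted = 0.897 × 403 = 361.5 mol/s; ν_C = −1, so ξ = 361.5/1 = 361.5 mol/s.
Outlet amounts (n = n₀ + ν ξ):
  C: 403 − 1(361.5) = 41.51
  B: 0 + 1(361.5) = 361.5
  A: 0 + 1(361.5) = 361.5

361 mol/s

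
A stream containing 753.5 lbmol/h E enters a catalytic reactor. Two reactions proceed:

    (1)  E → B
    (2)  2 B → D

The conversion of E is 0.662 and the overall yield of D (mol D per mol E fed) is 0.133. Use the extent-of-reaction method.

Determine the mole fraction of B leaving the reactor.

Conversion of E: E consumed = 1ξ₁ = 0.662 × 753.5 → ξ₁ = 498.8 lbmol/h.
Yield of D: 1ξ₂ / 753.5 = 0.133 → ξ₂ = 100.2 lbmol/h.
Outlet amounts (n = n₀ + Σ ν·ξ):
  E: 753.5 − 1(498.8) = 254.7
  B: 0 + 1(498.8) − 2(100.2) = 298.4
  D: 0 + 1(100.2) = 100.2
Total out = 653.3 lbmol/h; y_B = 298.4 / 653.3 = 0.4567.

0.457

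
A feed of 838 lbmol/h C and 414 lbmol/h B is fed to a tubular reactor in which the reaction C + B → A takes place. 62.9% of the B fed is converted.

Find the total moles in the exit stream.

992 lbmol/h

B reacted = 0.629 × 414 = 260.4 lbmol/h; ν_B = −1, so ξ = 260.4/1 = 260.4 lbmol/h.
Outlet amounts (n = n₀ + ν ξ):
  C: 838 − 1(260.4) = 577.6
  B: 414 − 1(260.4) = 153.6
  A: 0 + 1(260.4) = 260.4
Total out = 577.6 + 153.6 + 260.4 = 991.6 lbmol/h.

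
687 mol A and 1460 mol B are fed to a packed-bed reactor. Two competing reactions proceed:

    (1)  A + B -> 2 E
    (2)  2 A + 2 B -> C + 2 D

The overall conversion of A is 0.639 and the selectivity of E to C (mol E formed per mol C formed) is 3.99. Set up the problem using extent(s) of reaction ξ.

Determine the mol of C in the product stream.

110 mol

Conversion of A: A consumed = 0.639 × 687 = 439 mol = 1ξ₁ + 2ξ₂.
Selectivity: 2ξ₁ / (1ξ₂) = 3.99 → ξ₁ = 1.995 ξ₂.
Substitute: (1·1.995 + 2) ξ₂ = 439 → ξ₂ = 109.9 mol, ξ₁ = 219.2 mol.
Outlet amounts (n = n₀ + Σ ν·ξ):
  A: 687 − 1(219.2) − 2(109.9) = 248
  B: 1460 − 1(219.2) − 2(109.9) = 1021
  E: 0 + 2(219.2) = 438.4
  C: 0 + 1(109.9) = 109.9
  D: 0 + 2(109.9) = 219.8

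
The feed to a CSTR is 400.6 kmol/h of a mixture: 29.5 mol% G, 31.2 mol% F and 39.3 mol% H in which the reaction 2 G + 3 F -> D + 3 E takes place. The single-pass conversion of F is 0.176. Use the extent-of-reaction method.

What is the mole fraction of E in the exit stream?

F reacted = 0.176 × 125 = 22 kmol/h; ν_F = −3, so ξ = 22/3 = 7.333 kmol/h.
Outlet amounts (n = n₀ + ν ξ):
  G: 118.2 − 2(7.333) = 103.5
  F: 125 − 3(7.333) = 103
  D: 0 + 1(7.333) = 7.333
  E: 0 + 3(7.333) = 22
  H: 157.4 (inert)
Total out = 393.3 kmol/h; y_E = 22 / 393.3 = 0.05594.

0.0559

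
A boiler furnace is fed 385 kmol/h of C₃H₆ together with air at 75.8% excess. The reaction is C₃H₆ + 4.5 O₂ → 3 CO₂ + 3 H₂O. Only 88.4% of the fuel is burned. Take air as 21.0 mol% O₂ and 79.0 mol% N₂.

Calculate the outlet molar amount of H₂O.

Stoichiometric O₂ = 4.5 × 385 = 1732 kmol/h; O₂ fed = 1732 × 1.758 = 3046 kmol/h.
N₂ fed = 3046 × 79/21 = 11460 kmol/h.
Fuel reacted = 0.884 × 385 → ξ = 340.3 kmol/h.
Outlet (n = n₀ + ν ξ):
  C₃H₆: 385 − 1(340.3) = 44.66
  O₂: 3046 − 4.5(340.3) = 1514
  N₂: 11460 (inert)
  CO₂: 0 + 3(340.3) = 1021
  H₂O: 0 + 3(340.3) = 1021

1020 kmol/h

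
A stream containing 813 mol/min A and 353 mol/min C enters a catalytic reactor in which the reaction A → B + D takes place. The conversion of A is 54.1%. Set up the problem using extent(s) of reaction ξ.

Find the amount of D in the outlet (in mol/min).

A reacted = 0.541 × 813 = 439.8 mol/min; ν_A = −1, so ξ = 439.8/1 = 439.8 mol/min.
Outlet amounts (n = n₀ + ν ξ):
  A: 813 − 1(439.8) = 373.2
  B: 0 + 1(439.8) = 439.8
  D: 0 + 1(439.8) = 439.8
  C: 353 (inert)

440 mol/min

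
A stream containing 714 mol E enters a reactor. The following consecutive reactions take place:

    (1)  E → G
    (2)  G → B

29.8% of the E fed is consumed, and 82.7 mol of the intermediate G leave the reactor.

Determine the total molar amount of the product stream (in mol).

714 mol

Conversion of E: E consumed = 1ξ₁ = 0.298 × 714 → ξ₁ = 212.8 mol.
G balance: n_G = 0 + 1ξ₁ − 1ξ₂ = 82.7 → ξ₂ = (1·212.8 − 82.7)/1 = 130.1 mol.
Outlet amounts (n = n₀ + Σ ν·ξ):
  E: 714 − 1(212.8) = 501.2
  G: 0 + 1(212.8) − 1(130.1) = 82.7
  B: 0 + 1(130.1) = 130.1
Total out = 501.2 + 82.7 + 130.1 = 714 mol.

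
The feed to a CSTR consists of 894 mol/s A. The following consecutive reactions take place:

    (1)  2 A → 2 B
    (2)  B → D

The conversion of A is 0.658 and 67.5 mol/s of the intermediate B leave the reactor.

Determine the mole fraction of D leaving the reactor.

0.582

Conversion of A: A consumed = 2ξ₁ = 0.658 × 894 → ξ₁ = 294.1 mol/s.
B balance: n_B = 0 + 2ξ₁ − 1ξ₂ = 67.5 → ξ₂ = (2·294.1 − 67.5)/1 = 520.8 mol/s.
Outlet amounts (n = n₀ + Σ ν·ξ):
  A: 894 − 2(294.1) = 305.7
  B: 0 + 2(294.1) − 1(520.8) = 67.5
  D: 0 + 1(520.8) = 520.8
Total out = 894 mol/s; y_D = 520.8 / 894 = 0.5825.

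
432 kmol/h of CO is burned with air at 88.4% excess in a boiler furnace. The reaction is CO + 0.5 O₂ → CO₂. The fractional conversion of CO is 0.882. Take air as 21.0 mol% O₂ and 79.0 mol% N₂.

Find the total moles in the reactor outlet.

Stoichiometric O₂ = 0.5 × 432 = 216 kmol/h; O₂ fed = 216 × 1.884 = 406.9 kmol/h.
N₂ fed = 406.9 × 79/21 = 1531 kmol/h.
Fuel reacted = 0.882 × 432 → ξ = 381 kmol/h.
Outlet (n = n₀ + ν ξ):
  CO: 432 − 1(381) = 50.98
  O₂: 406.9 − 0.5(381) = 216.4
  N₂: 1531 (inert)
  CO₂: 0 + 1(381) = 381
Total out = 50.98 + 216.4 + 1531 + 381 = 2179 kmol/h.

2180 kmol/h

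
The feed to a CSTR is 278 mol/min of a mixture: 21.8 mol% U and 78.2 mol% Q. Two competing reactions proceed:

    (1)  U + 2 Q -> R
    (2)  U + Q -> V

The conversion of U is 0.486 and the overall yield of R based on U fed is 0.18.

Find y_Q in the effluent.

0.745

Yield of R: 1ξ₁ / 60.6 = 0.18 → ξ₁ = 10.91 mol/min.
Conversion of U: 1ξ₁ + 1ξ₂ = 0.486 × 60.6 = 29.45 → ξ₂ = 18.54 mol/min.
Outlet amounts (n = n₀ + Σ ν·ξ):
  U: 60.6 − 1(10.91) − 1(18.54) = 31.15
  Q: 217.4 − 2(10.91) − 1(18.54) = 177
  R: 0 + 1(10.91) = 10.91
  V: 0 + 1(18.54) = 18.54
Total out = 237.6 mol/min; y_Q = 177 / 237.6 = 0.745.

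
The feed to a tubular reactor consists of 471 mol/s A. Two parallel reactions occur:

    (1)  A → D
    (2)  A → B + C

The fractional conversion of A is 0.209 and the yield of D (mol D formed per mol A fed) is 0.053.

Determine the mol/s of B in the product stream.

73.5 mol/s

Yield of D: 1ξ₁ / 471 = 0.053 → ξ₁ = 24.96 mol/s.
Conversion of A: 1ξ₁ + 1ξ₂ = 0.209 × 471 = 98.44 → ξ₂ = 73.48 mol/s.
Outlet amounts (n = n₀ + Σ ν·ξ):
  A: 471 − 1(24.96) − 1(73.48) = 372.6
  D: 0 + 1(24.96) = 24.96
  B: 0 + 1(73.48) = 73.48
  C: 0 + 1(73.48) = 73.48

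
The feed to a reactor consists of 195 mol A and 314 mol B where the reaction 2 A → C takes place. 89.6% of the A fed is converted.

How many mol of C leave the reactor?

A reacted = 0.896 × 195 = 174.7 mol; ν_A = −2, so ξ = 174.7/2 = 87.36 mol.
Outlet amounts (n = n₀ + ν ξ):
  A: 195 − 2(87.36) = 20.28
  C: 0 + 1(87.36) = 87.36
  B: 314 (inert)

87.4 mol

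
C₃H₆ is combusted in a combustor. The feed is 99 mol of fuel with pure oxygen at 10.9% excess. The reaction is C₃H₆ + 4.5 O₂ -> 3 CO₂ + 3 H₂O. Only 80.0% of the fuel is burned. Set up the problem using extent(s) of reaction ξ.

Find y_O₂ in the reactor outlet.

0.218

Stoichiometric O₂ = 4.5 × 99 = 445.5 mol; O₂ fed = 445.5 × 1.109 = 494.1 mol.
Fuel reacted = 0.8 × 99 → ξ = 79.2 mol.
Outlet (n = n₀ + ν ξ):
  C₃H₆: 99 − 1(79.2) = 19.8
  O₂: 494.1 − 4.5(79.2) = 137.7
  CO₂: 0 + 3(79.2) = 237.6
  H₂O: 0 + 3(79.2) = 237.6
Total out = 632.7 mol; y_O₂ = 137.7 / 632.7 = 0.2176.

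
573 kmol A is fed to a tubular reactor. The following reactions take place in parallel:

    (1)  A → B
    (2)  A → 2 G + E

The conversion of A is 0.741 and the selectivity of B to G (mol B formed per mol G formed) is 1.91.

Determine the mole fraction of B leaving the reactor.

Conversion of A: A consumed = 0.741 × 573 = 424.6 kmol = 1ξ₁ + 1ξ₂.
Selectivity: 1ξ₁ / (2ξ₂) = 1.91 → ξ₁ = 3.82 ξ₂.
Substitute: (1·3.82 + 1) ξ₂ = 424.6 → ξ₂ = 88.09 kmol, ξ₁ = 336.5 kmol.
Outlet amounts (n = n₀ + Σ ν·ξ):
  A: 573 − 1(336.5) − 1(88.09) = 148.4
  B: 0 + 1(336.5) = 336.5
  G: 0 + 2(88.09) = 176.2
  E: 0 + 1(88.09) = 88.09
Total out = 749.2 kmol; y_B = 336.5 / 749.2 = 0.4492.

0.449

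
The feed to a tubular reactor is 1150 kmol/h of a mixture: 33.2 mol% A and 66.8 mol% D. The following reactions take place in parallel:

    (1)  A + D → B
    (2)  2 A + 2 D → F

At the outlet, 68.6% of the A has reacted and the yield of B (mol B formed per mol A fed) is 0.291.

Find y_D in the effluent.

0.623

Yield of B: 1ξ₁ / 381.8 = 0.291 → ξ₁ = 111.1 kmol/h.
Conversion of A: 1ξ₁ + 2ξ₂ = 0.686 × 381.8 = 261.9 → ξ₂ = 75.41 kmol/h.
Outlet amounts (n = n₀ + Σ ν·ξ):
  A: 381.8 − 1(111.1) − 2(75.41) = 119.9
  D: 768.2 − 1(111.1) − 2(75.41) = 506.3
  B: 0 + 1(111.1) = 111.1
  F: 0 + 1(75.41) = 75.41
Total out = 812.7 kmol/h; y_D = 506.3 / 812.7 = 0.623.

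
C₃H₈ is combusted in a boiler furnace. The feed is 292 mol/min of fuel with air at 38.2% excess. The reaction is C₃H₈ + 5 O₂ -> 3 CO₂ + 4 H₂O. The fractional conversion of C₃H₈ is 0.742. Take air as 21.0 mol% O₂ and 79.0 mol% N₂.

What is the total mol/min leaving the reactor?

Stoichiometric O₂ = 5 × 292 = 1460 mol/min; O₂ fed = 1460 × 1.382 = 2018 mol/min.
N₂ fed = 2018 × 79/21 = 7590 mol/min.
Fuel reacted = 0.742 × 292 → ξ = 216.7 mol/min.
Outlet (n = n₀ + ν ξ):
  C₃H₈: 292 − 1(216.7) = 75.34
  O₂: 2018 − 5(216.7) = 934.4
  N₂: 7590 (inert)
  CO₂: 0 + 3(216.7) = 650
  H₂O: 0 + 4(216.7) = 866.7
Total out = 75.34 + 934.4 + 7590 + 650 + 866.7 = 10120 mol/min.

10100 mol/min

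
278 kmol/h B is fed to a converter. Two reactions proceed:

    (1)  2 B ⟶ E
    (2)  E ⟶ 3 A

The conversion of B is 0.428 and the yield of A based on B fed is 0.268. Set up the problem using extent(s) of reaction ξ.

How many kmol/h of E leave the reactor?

34.7 kmol/h

Conversion of B: B consumed = 2ξ₁ = 0.428 × 278 → ξ₁ = 59.49 kmol/h.
Yield of A: 3ξ₂ / 278 = 0.268 → ξ₂ = 24.83 kmol/h.
Outlet amounts (n = n₀ + Σ ν·ξ):
  B: 278 − 2(59.49) = 159
  E: 0 + 1(59.49) − 1(24.83) = 34.66
  A: 0 + 3(24.83) = 74.5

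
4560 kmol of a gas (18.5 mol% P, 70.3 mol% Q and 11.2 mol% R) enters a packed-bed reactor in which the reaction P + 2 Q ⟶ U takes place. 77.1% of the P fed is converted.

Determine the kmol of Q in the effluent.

1900 kmol

P reacted = 0.771 × 843.6 = 650.4 kmol; ν_P = −1, so ξ = 650.4/1 = 650.4 kmol.
Outlet amounts (n = n₀ + ν ξ):
  P: 843.6 − 1(650.4) = 193.2
  Q: 3206 − 2(650.4) = 1905
  U: 0 + 1(650.4) = 650.4
  R: 510.7 (inert)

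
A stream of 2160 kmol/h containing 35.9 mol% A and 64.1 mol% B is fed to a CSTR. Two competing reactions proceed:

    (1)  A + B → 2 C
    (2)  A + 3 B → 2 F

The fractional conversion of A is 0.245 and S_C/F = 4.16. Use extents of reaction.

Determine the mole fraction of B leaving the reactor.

0.537

Conversion of A: A consumed = 0.245 × 775.4 = 190 kmol/h = 1ξ₁ + 1ξ₂.
Selectivity: 2ξ₁ / (2ξ₂) = 4.16 → ξ₁ = 4.16 ξ₂.
Substitute: (1·4.16 + 1) ξ₂ = 190 → ξ₂ = 36.82 kmol/h, ξ₁ = 153.2 kmol/h.
Outlet amounts (n = n₀ + Σ ν·ξ):
  A: 775.4 − 1(153.2) − 1(36.82) = 585.5
  B: 1385 − 1(153.2) − 3(36.82) = 1121
  C: 0 + 2(153.2) = 306.3
  F: 0 + 2(36.82) = 73.64
Total out = 2086 kmol/h; y_B = 1121 / 2086 = 0.5373.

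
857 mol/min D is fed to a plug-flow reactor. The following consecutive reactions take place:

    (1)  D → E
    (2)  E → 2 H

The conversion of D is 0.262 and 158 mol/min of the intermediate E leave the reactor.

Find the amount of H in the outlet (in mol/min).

133 mol/min

Conversion of D: D consumed = 1ξ₁ = 0.262 × 857 → ξ₁ = 224.5 mol/min.
E balance: n_E = 0 + 1ξ₁ − 1ξ₂ = 158 → ξ₂ = (1·224.5 − 158)/1 = 66.53 mol/min.
Outlet amounts (n = n₀ + Σ ν·ξ):
  D: 857 − 1(224.5) = 632.5
  E: 0 + 1(224.5) − 1(66.53) = 158
  H: 0 + 2(66.53) = 133.1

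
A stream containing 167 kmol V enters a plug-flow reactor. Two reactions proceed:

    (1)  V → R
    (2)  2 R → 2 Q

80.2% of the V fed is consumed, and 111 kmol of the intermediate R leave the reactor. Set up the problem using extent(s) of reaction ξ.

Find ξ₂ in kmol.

Conversion of V: V consumed = 1ξ₁ = 0.802 × 167 → ξ₁ = 133.9 kmol.
R balance: n_R = 0 + 1ξ₁ − 2ξ₂ = 111 → ξ₂ = (1·133.9 − 111)/2 = 11.47 kmol.
Outlet amounts (n = n₀ + Σ ν·ξ):
  V: 167 − 1(133.9) = 33.07
  R: 0 + 1(133.9) − 2(11.47) = 111
  Q: 0 + 2(11.47) = 22.93

ξ₂ = 11.5 kmol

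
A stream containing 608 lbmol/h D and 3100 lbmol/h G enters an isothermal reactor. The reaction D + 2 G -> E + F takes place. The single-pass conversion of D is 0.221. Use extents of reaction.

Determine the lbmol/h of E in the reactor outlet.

D reacted = 0.221 × 608 = 134.4 lbmol/h; ν_D = −1, so ξ = 134.4/1 = 134.4 lbmol/h.
Outlet amounts (n = n₀ + ν ξ):
  D: 608 − 1(134.4) = 473.6
  G: 3100 − 2(134.4) = 2831
  E: 0 + 1(134.4) = 134.4
  F: 0 + 1(134.4) = 134.4

134 lbmol/h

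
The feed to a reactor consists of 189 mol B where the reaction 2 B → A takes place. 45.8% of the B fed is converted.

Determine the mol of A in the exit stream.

B reacted = 0.458 × 189 = 86.56 mol; ν_B = −2, so ξ = 86.56/2 = 43.28 mol.
Outlet amounts (n = n₀ + ν ξ):
  B: 189 − 2(43.28) = 102.4
  A: 0 + 1(43.28) = 43.28

43.3 mol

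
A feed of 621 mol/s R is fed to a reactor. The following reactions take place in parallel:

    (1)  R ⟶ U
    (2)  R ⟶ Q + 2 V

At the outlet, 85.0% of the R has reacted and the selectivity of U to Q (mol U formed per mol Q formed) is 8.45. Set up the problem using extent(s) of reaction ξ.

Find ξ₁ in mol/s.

Conversion of R: R consumed = 0.85 × 621 = 527.9 mol/s = 1ξ₁ + 1ξ₂.
Selectivity: 1ξ₁ / (1ξ₂) = 8.45 → ξ₁ = 8.45 ξ₂.
Substitute: (1·8.45 + 1) ξ₂ = 527.9 → ξ₂ = 55.86 mol/s, ξ₁ = 472 mol/s.
Outlet amounts (n = n₀ + Σ ν·ξ):
  R: 621 − 1(472) − 1(55.86) = 93.15
  U: 0 + 1(472) = 472
  Q: 0 + 1(55.86) = 55.86
  V: 0 + 2(55.86) = 111.7

ξ₁ = 472 mol/s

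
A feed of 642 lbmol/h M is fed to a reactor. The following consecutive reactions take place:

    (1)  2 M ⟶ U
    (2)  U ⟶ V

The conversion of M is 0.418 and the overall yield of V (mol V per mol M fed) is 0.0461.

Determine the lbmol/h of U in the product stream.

Conversion of M: M consumed = 2ξ₁ = 0.418 × 642 → ξ₁ = 134.2 lbmol/h.
Yield of V: 1ξ₂ / 642 = 0.0461 → ξ₂ = 29.6 lbmol/h.
Outlet amounts (n = n₀ + Σ ν·ξ):
  M: 642 − 2(134.2) = 373.6
  U: 0 + 1(134.2) − 1(29.6) = 104.6
  V: 0 + 1(29.6) = 29.6

105 lbmol/h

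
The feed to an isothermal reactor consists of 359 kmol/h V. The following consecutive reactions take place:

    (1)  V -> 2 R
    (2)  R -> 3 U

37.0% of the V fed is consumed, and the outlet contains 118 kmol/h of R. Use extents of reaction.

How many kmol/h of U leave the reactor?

Conversion of V: V consumed = 1ξ₁ = 0.37 × 359 → ξ₁ = 132.8 kmol/h.
R balance: n_R = 0 + 2ξ₁ − 1ξ₂ = 118 → ξ₂ = (2·132.8 − 118)/1 = 147.7 kmol/h.
Outlet amounts (n = n₀ + Σ ν·ξ):
  V: 359 − 1(132.8) = 226.2
  R: 0 + 2(132.8) − 1(147.7) = 118
  U: 0 + 3(147.7) = 443

443 kmol/h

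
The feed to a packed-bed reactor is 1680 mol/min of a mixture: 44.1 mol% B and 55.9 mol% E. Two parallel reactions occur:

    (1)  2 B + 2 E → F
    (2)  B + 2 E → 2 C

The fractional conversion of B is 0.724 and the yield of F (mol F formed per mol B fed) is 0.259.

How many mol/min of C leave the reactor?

Yield of F: 1ξ₁ / 740.9 = 0.259 → ξ₁ = 191.9 mol/min.
Conversion of B: 2ξ₁ + 1ξ₂ = 0.724 × 740.9 = 536.4 → ξ₂ = 152.6 mol/min.
Outlet amounts (n = n₀ + Σ ν·ξ):
  B: 740.9 − 2(191.9) − 1(152.6) = 204.5
  E: 939.1 − 2(191.9) − 2(152.6) = 250.1
  F: 0 + 1(191.9) = 191.9
  C: 0 + 2(152.6) = 305.2

305 mol/min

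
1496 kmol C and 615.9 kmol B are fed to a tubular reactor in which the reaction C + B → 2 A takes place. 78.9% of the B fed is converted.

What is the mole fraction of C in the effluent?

B reacted = 0.789 × 615.9 = 485.9 kmol; ν_B = −1, so ξ = 485.9/1 = 485.9 kmol.
Outlet amounts (n = n₀ + ν ξ):
  C: 1496 − 1(485.9) = 1010
  B: 615.9 − 1(485.9) = 130
  A: 0 + 2(485.9) = 971.9
Total out = 2112 kmol; y_C = 1010 / 2112 = 0.4783.

0.478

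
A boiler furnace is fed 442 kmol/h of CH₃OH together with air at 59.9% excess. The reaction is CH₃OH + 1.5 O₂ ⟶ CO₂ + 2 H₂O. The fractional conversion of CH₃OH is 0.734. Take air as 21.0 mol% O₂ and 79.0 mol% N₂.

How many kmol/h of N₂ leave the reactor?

Stoichiometric O₂ = 1.5 × 442 = 663 kmol/h; O₂ fed = 663 × 1.599 = 1060 kmol/h.
N₂ fed = 1060 × 79/21 = 3988 kmol/h.
Fuel reacted = 0.734 × 442 → ξ = 324.4 kmol/h.
Outlet (n = n₀ + ν ξ):
  CH₃OH: 442 − 1(324.4) = 117.6
  O₂: 1060 − 1.5(324.4) = 573.5
  N₂: 3988 (inert)
  CO₂: 0 + 1(324.4) = 324.4
  H₂O: 0 + 2(324.4) = 648.9

3990 kmol/h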